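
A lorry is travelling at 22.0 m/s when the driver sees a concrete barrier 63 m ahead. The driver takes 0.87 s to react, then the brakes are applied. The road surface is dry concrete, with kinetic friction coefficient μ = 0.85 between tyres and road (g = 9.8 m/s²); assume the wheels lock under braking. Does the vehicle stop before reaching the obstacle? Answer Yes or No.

Yes

a = μg = 0.85 × 9.8 = 8.330 m/s².
Reaction distance = 22.0000 × 0.87 = 19.140 m.
Braking distance = v²/(2a) = 484.000 / 16.660 = 29.052 m.
Total stopping distance = 19.140 + 29.052 = 48.192 m, vs 63 m available — it stops with 63 − 48.192 = 14.808 m to spare.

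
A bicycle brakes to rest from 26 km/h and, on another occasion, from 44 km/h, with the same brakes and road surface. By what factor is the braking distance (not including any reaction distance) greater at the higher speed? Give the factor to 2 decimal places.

Braking distance d = v²/(2a), so with a fixed, d ∝ v².
Factor = (44/26)² = 1.6923² = 2.8639.

Factor ≈ 2.86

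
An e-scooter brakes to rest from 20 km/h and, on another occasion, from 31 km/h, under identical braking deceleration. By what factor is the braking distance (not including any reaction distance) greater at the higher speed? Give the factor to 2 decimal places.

Braking distance d = v²/(2a), so with a fixed, d ∝ v².
Factor = (31/20)² = 1.5500² = 2.4025.

Factor ≈ 2.40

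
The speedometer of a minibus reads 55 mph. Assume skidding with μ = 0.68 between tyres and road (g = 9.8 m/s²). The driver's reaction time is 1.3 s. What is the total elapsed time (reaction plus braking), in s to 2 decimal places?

Total time ≈ 4.99 s

55 mph × 0.44704 = 24.5872 m/s.
a = μg = 0.68 × 9.8 = 6.664 m/s².
Braking time = v/a = 24.5872 / 6.664 = 3.690 s.
Total = 1.3 + 3.690 = 4.990 s.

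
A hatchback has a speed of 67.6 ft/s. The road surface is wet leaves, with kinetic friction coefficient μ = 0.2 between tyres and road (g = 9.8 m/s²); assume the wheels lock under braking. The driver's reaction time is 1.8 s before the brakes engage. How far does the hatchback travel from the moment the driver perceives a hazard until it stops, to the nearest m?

67.6 ft/s × 0.3048 = 20.6045 m/s.
a = μg = 0.2 × 9.8 = 1.960 m/s².
Reaction distance = v·t_r = 20.6045 × 1.8 = 37.088 m.
Braking distance = v²/(2a) = 20.6045² / (2 × 1.960) = 424.545 / 3.920 = 108.302 m.
Total = 37.088 + 108.302 = 145.390 m.

Total stopping distance ≈ 145 m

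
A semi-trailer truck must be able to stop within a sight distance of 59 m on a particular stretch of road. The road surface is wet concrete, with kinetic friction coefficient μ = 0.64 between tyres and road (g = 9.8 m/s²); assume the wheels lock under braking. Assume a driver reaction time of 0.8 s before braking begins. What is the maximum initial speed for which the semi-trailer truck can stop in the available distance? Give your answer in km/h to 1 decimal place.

a = μg = 0.64 × 9.8 = 6.272 m/s².
Stopping distance: v·t_r + v²/(2a) = 59 with t_r = 0.8 s and a = 6.272 m/s².
So v² + 10.035 v − 740.10 = 0.
Positive root: v = −a·t_r + √((a·t_r)² + 2a·d) = −5.018 + √(25.180 + 740.10) = 22.6457 m/s.
22.6457 m/s × 3.6 = 81.525 km/h.

Maximum speed ≈ 81.5 km/h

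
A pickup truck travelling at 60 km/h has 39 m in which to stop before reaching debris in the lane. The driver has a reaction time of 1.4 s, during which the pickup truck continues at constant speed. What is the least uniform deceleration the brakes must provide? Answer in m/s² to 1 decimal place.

Required deceleration ≈ 8.9 m/s²

60 km/h ÷ 3.6 = 16.6667 m/s.
Distance covered during reaction = 16.6667 × 1.4 = 23.333 m.
Distance available for braking: 39 − 23.333 = 15.667 m.
v² = 2a·d ⇒ a = v²/(2d) = 16.6667² / (2 × 15.667) = 277.779 / 31.334 = 8.8651 m/s².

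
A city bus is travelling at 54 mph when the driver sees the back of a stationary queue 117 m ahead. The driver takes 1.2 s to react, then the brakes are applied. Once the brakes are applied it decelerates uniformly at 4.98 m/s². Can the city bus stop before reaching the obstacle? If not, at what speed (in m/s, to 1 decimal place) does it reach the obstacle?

Yes — it stops about 29.5 m short of the obstacle, so it never reaches it

54 mph × 0.44704 = 24.1402 m/s.
Reaction distance = 24.1402 × 1.2 = 28.968 m.
Braking distance = v²/(2a) = 582.749 / 9.960 = 58.509 m.
Total stopping distance = 28.968 + 58.509 = 87.477 m, vs 117 m available — it stops with 117 − 87.477 = 29.523 m to spare.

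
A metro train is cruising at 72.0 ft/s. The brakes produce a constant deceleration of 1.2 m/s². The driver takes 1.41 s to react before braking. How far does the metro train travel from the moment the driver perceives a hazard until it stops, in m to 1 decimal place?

72 ft/s × 0.3048 = 21.9456 m/s.
Reaction distance = v·t_r = 21.9456 × 1.41 = 30.943 m.
Braking distance = v²/(2a) = 21.9456² / (2 × 1.200) = 481.609 / 2.400 = 200.670 m.
Total = 30.943 + 200.670 = 231.613 m.

Total stopping distance ≈ 231.6 m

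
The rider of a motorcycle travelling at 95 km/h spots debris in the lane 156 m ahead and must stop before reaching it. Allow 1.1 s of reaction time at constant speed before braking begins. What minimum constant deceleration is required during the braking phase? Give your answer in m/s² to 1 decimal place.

Required deceleration ≈ 2.7 m/s²

95 km/h ÷ 3.6 = 26.3889 m/s.
Distance covered during reaction = 26.3889 × 1.1 = 29.028 m.
Distance available for braking: 156 − 29.028 = 126.972 m.
v² = 2a·d ⇒ a = v²/(2d) = 26.3889² / (2 × 126.972) = 696.374 / 253.944 = 2.7422 m/s².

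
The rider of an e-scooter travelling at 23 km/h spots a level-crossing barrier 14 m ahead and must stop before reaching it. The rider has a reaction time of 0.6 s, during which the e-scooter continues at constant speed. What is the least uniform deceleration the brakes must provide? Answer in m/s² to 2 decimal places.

23 km/h ÷ 3.6 = 6.3889 m/s.
Distance covered during reaction = 6.3889 × 0.6 = 3.833 m.
Distance available for braking: 14 − 3.833 = 10.167 m.
v² = 2a·d ⇒ a = v²/(2d) = 6.3889² / (2 × 10.167) = 40.818 / 20.334 = 2.0074 m/s².

Required deceleration ≈ 2.01 m/s²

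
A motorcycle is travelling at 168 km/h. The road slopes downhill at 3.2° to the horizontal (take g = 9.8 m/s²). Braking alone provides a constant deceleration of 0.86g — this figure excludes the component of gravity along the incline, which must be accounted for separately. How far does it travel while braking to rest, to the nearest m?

Braking distance ≈ 138 m

168 km/h ÷ 3.6 = 46.6667 m/s.
a = 0.86 × 9.8 = 8.428 m/s².
Gravity along the downhill slope reduces the braking deceleration: a_eff = 8.428 − 9.8·sin 3.2° = 8.428 − 0.547 = 7.881 m/s².
Braking distance = v²/(2a) = 46.6667² / (2 × 7.881) = 2177.781 / 15.762 = 138.167 m.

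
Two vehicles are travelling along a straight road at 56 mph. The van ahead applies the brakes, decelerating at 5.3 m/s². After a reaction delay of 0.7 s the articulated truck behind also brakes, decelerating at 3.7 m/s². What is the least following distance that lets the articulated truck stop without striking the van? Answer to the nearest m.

Minimum gap ≈ 43 m

56 mph × 0.44704 = 25.0342 m/s.
Leader travels v²/(2a_L) = 626.711 / 10.600 = 59.124 m before stopping.
Follower covers v·t_r = 25.0342 × 0.7 = 17.524 m while reacting, then v²/(2a_F) = 626.711 / 7.400 = 84.691 m while braking, for a total of 17.524 + 84.691 = 102.215 m.
Since a_F ≤ a_L and the follower starts braking later, the follower is never slower than the leader, so the closest approach is when both have stopped.
Minimum gap = 102.215 − 59.124 = 43.091 m.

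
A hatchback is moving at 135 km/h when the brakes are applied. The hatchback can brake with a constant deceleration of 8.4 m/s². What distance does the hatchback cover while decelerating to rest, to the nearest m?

Braking distance ≈ 84 m

135 km/h ÷ 3.6 = 37.5000 m/s.
Braking distance = v²/(2a) = 37.5000² / (2 × 8.400) = 1406.250 / 16.800 = 83.705 m.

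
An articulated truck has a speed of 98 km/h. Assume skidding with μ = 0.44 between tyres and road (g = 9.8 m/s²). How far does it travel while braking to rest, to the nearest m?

98 km/h ÷ 3.6 = 27.2222 m/s.
a = μg = 0.44 × 9.8 = 4.312 m/s².
Braking distance = v²/(2a) = 27.2222² / (2 × 4.312) = 741.048 / 8.624 = 85.929 m.

Braking distance ≈ 86 m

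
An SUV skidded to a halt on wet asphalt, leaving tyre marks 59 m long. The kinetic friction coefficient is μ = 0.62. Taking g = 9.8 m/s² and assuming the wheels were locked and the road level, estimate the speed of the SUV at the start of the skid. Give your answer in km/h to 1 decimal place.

Initial speed ≈ 96.4 km/h

Deceleration a = μg = 0.62 × 9.8 = 6.076 m/s².
v = √(2a·d) = √(2 × 6.076 × 59) = √716.968 = 26.7763 m/s.
= 26.7763 × 3.6 = 96.395 km/h.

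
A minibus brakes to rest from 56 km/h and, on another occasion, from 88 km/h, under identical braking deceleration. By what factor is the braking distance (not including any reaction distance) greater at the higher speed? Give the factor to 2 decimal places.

Braking distance d = v²/(2a), so with a fixed, d ∝ v².
Factor = (88/56)² = 1.5714² = 2.4693.

Factor ≈ 2.47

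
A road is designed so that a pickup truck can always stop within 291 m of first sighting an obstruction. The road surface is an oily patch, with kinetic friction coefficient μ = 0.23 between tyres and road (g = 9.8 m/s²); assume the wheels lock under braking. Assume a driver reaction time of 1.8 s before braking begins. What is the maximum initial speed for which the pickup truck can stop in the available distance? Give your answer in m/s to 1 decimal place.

Maximum speed ≈ 32.4 m/s

a = μg = 0.23 × 9.8 = 2.254 m/s².
Stopping distance: v·t_r + v²/(2a) = 291 with t_r = 1.8 s and a = 2.254 m/s².
So v² + 8.114 v − 1311.83 = 0.
Positive root: v = −a·t_r + √((a·t_r)² + 2a·d) = −4.057 + √(16.459 + 1311.83) = 32.3887 m/s.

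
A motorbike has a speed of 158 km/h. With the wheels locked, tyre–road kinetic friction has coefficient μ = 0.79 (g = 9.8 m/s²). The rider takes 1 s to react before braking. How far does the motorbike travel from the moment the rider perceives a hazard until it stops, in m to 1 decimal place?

158 km/h ÷ 3.6 = 43.8889 m/s.
a = μg = 0.79 × 9.8 = 7.742 m/s².
Reaction distance = v·t_r = 43.8889 × 1 = 43.889 m.
Braking distance = v²/(2a) = 43.8889² / (2 × 7.742) = 1926.236 / 15.484 = 124.402 m.
Total = 43.889 + 124.402 = 168.291 m.

Total stopping distance ≈ 168.3 m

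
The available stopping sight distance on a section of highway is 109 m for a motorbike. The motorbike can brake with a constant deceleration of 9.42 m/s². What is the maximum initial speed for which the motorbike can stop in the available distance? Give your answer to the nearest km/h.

v²/(2a) = d ⇒ v = √(2 × 9.420 × 109) = √2053.56 = 45.3162 m/s.
45.3162 m/s × 3.6 = 163.138 km/h.

Maximum speed ≈ 163 km/h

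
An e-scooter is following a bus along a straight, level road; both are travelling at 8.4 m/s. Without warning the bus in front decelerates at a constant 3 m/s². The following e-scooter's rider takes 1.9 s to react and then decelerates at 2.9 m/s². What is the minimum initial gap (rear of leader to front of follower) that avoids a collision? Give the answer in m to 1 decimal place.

Leader travels v²/(2a_L) = 70.560 / 6.000 = 11.760 m before stopping.
Follower covers v·t_r = 8.4000 × 1.9 = 15.960 m while reacting, then v²/(2a_F) = 70.560 / 5.800 = 12.166 m while braking, for a total of 15.960 + 12.166 = 28.126 m.
Since a_F ≤ a_L and the follower starts braking later, the follower is never slower than the leader, so the closest approach is when both have stopped.
Minimum gap = 28.126 − 11.760 = 16.366 m.

Minimum gap ≈ 16.4 m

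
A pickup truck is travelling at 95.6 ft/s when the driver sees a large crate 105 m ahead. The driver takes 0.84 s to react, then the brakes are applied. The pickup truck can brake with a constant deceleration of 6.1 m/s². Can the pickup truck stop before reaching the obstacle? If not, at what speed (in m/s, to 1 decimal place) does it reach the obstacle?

95.6 ft/s × 0.3048 = 29.1389 m/s.
Reaction distance = 29.1389 × 0.84 = 24.477 m.
Braking distance = v²/(2a) = 849.075 / 12.200 = 69.596 m.
Total stopping distance = 24.477 + 69.596 = 94.073 m, vs 105 m available — it stops with 105 − 94.073 = 10.927 m to spare.

Yes — it stops about 10.9 m short of the obstacle, so it never reaches it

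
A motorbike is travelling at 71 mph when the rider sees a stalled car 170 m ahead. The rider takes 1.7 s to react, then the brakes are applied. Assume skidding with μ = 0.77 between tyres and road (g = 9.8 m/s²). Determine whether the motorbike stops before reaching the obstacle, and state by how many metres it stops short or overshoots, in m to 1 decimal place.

Yes — it stops 49.3 m short of the obstacle

71 mph × 0.44704 = 31.7398 m/s.
a = μg = 0.77 × 9.8 = 7.546 m/s².
Reaction distance = 31.7398 × 1.7 = 53.958 m.
Braking distance = v²/(2a) = 1007.415 / 15.092 = 66.752 m.
Total stopping distance = 53.958 + 66.752 = 120.710 m, vs 170 m available — it stops with 170 − 120.710 = 49.290 m to spare.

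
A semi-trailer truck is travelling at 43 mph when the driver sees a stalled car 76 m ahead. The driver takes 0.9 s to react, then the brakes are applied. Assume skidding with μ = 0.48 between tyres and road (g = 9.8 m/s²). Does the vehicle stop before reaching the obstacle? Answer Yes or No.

43 mph × 0.44704 = 19.2227 m/s.
a = μg = 0.48 × 9.8 = 4.704 m/s².
Reaction distance = 19.2227 × 0.9 = 17.300 m.
Braking distance = v²/(2a) = 369.512 / 9.408 = 39.276 m.
Total stopping distance = 17.300 + 39.276 = 56.576 m, vs 76 m available — it stops with 76 − 56.576 = 19.424 m to spare.

Yes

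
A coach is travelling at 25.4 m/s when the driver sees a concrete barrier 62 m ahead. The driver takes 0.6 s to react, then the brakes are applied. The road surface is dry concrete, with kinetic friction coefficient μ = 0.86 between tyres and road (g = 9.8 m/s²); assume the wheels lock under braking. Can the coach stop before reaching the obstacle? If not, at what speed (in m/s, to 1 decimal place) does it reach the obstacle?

Yes — it stops about 8.5 m short of the obstacle, so it never reaches it

a = μg = 0.86 × 9.8 = 8.428 m/s².
Reaction distance = 25.4000 × 0.6 = 15.240 m.
Braking distance = v²/(2a) = 645.160 / 16.856 = 38.275 m.
Total stopping distance = 15.240 + 38.275 = 53.515 m, vs 62 m available — it stops with 62 − 53.515 = 8.485 m to spare.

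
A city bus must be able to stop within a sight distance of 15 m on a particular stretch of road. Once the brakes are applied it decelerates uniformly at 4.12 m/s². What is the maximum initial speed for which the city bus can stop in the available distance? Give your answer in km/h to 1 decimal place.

Maximum speed ≈ 40.0 km/h

v²/(2a) = d ⇒ v = √(2 × 4.120 × 15) = √123.60 = 11.1176 m/s.
11.1176 m/s × 3.6 = 40.023 km/h.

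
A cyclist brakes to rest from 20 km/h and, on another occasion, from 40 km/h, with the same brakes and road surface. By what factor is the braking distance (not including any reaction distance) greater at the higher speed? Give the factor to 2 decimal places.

Factor ≈ 4.00

Braking distance d = v²/(2a), so with a fixed, d ∝ v².
Factor = (40/20)² = 2.0000² = 4.0000.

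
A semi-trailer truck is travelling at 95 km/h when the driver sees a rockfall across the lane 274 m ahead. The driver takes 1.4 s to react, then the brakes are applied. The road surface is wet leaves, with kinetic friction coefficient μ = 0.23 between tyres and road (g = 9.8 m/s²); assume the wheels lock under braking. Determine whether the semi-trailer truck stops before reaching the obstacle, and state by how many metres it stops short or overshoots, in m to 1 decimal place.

95 km/h ÷ 3.6 = 26.3889 m/s.
a = μg = 0.23 × 9.8 = 2.254 m/s².
Reaction distance = 26.3889 × 1.4 = 36.944 m.
Braking distance = v²/(2a) = 696.374 / 4.508 = 154.475 m.
Total stopping distance = 36.944 + 154.475 = 191.419 m, vs 274 m available — it stops with 274 − 191.419 = 82.581 m to spare.

Yes — it stops 82.6 m short of the obstacle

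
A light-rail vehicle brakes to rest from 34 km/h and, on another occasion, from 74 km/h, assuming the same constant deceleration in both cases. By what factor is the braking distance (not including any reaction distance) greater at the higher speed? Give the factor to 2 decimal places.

Factor ≈ 4.74

Braking distance d = v²/(2a), so with a fixed, d ∝ v².
Factor = (74/34)² = 2.1765² = 4.7372.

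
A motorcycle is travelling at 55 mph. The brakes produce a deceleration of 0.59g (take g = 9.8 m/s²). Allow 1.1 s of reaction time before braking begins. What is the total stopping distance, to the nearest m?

Total stopping distance ≈ 79 m

55 mph × 0.44704 = 24.5872 m/s.
a = 0.59 × 9.8 = 5.782 m/s².
Reaction distance = v·t_r = 24.5872 × 1.1 = 27.046 m.
Braking distance = v²/(2a) = 24.5872² / (2 × 5.782) = 604.530 / 11.564 = 52.277 m.
Total = 27.046 + 52.277 = 79.323 m.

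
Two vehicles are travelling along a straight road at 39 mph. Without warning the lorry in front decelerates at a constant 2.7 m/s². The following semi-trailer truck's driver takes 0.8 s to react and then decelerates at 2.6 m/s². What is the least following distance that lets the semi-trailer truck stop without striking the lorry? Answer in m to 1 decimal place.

39 mph × 0.44704 = 17.4346 m/s.
Leader travels v²/(2a_L) = 303.965 / 5.400 = 56.290 m before stopping.
Follower covers v·t_r = 17.4346 × 0.8 = 13.948 m while reacting, then v²/(2a_F) = 303.965 / 5.200 = 58.455 m while braking, for a total of 13.948 + 58.455 = 72.403 m.
Since a_F ≤ a_L and the follower starts braking later, the follower is never slower than the leader, so the closest approach is when both have stopped.
Minimum gap = 72.403 − 56.290 = 16.113 m.

Minimum gap ≈ 16.1 m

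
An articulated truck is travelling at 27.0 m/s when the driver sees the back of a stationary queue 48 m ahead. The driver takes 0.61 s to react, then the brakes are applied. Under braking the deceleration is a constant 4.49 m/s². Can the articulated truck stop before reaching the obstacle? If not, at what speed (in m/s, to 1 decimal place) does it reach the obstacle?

Reaction distance = 27.0000 × 0.61 = 16.470 m.
Braking distance needed to stop: v²/(2a) = 729.000 / 8.980 = 81.180 m, so total needed = 16.470 + 81.180 = 97.650 m > 48 m — it cannot stop.
Distance remaining when braking begins: 48 − 16.470 = 31.530 m.
v² = v₀² − 2a·d = 729.000 − 2 × 4.490 × 31.530 = 445.861 m²/s².
v = √445.861 = 21.115 m/s.

No — it strikes the obstacle at 21.1 m/s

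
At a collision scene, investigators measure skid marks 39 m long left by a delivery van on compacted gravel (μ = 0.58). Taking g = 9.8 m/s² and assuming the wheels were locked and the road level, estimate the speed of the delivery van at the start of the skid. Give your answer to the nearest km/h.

Initial speed ≈ 76 km/h

Deceleration a = μg = 0.58 × 9.8 = 5.684 m/s².
v = √(2a·d) = √(2 × 5.684 × 39) = √443.352 = 21.0559 m/s.
= 21.0559 × 3.6 = 75.801 km/h.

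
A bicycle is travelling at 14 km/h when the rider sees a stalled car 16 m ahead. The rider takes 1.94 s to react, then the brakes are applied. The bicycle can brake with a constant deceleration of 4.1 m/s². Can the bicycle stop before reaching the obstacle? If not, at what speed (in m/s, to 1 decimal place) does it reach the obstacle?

14 km/h ÷ 3.6 = 3.8889 m/s.
Reaction distance = 3.8889 × 1.94 = 7.544 m.
Braking distance = v²/(2a) = 15.124 / 8.200 = 1.844 m.
Total stopping distance = 7.544 + 1.844 = 9.388 m, vs 16 m available — it stops with 16 − 9.388 = 6.612 m to spare.

Yes — it stops about 6.6 m short of the obstacle, so it never reaches it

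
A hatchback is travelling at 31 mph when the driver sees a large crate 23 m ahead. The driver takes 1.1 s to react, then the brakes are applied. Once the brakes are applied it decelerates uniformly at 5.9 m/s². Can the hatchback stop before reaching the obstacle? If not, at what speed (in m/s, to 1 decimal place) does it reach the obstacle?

No — it strikes the obstacle at 10.0 m/s

31 mph × 0.44704 = 13.8582 m/s.
Reaction distance = 13.8582 × 1.1 = 15.244 m.
Braking distance needed to stop: v²/(2a) = 192.050 / 11.800 = 16.275 m, so total needed = 15.244 + 16.275 = 31.519 m > 23 m — it cannot stop.
Distance remaining when braking begins: 23 − 15.244 = 7.756 m.
v² = v₀² − 2a·d = 192.050 − 2 × 5.900 × 7.756 = 100.529 m²/s².
v = √100.529 = 10.026 m/s.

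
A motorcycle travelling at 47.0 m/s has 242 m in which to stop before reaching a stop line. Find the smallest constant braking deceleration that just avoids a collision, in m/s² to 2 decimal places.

v² = 2a·d ⇒ a = v²/(2d) = 47.0000² / (2 × 242.000) = 2209.000 / 484.000 = 4.5640 m/s².

Required deceleration ≈ 4.56 m/s²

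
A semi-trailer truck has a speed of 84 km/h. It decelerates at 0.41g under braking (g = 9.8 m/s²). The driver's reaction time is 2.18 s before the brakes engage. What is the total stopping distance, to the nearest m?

Total stopping distance ≈ 119 m

84 km/h ÷ 3.6 = 23.3333 m/s.
a = 0.41 × 9.8 = 4.018 m/s².
Reaction distance = v·t_r = 23.3333 × 2.18 = 50.867 m.
Braking distance = v²/(2a) = 23.3333² / (2 × 4.018) = 544.443 / 8.036 = 67.750 m.
Total = 50.867 + 67.750 = 118.617 m.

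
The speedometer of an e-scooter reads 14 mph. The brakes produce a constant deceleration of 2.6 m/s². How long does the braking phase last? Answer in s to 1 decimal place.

Braking time ≈ 2.4 s

14 mph × 0.44704 = 6.2586 m/s.
Braking time = v/a = 6.2586 / 2.600 = 2.407 s.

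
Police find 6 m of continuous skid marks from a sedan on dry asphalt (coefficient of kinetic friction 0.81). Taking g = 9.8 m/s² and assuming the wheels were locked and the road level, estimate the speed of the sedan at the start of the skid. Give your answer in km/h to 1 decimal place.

Initial speed ≈ 35.1 km/h

Deceleration a = μg = 0.81 × 9.8 = 7.938 m/s².
v = √(2a·d) = √(2 × 7.938 × 6) = √95.256 = 9.7599 m/s.
= 9.7599 × 3.6 = 35.136 km/h.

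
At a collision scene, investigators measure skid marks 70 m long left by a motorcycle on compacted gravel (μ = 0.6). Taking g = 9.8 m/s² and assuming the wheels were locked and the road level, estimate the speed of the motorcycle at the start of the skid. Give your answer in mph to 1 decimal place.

Initial speed ≈ 64.2 mph

Deceleration a = μg = 0.6 × 9.8 = 5.880 m/s².
v = √(2a·d) = √(2 × 5.880 × 70) = √823.200 = 28.6915 m/s.
= 28.6915 ÷ 0.44704 = 64.181 mph.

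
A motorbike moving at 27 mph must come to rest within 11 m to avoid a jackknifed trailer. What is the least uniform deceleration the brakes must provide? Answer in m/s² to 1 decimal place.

27 mph × 0.44704 = 12.0701 m/s.
v² = 2a·d ⇒ a = v²/(2d) = 12.0701² / (2 × 11.000) = 145.687 / 22.000 = 6.6221 m/s².

Required deceleration ≈ 6.6 m/s²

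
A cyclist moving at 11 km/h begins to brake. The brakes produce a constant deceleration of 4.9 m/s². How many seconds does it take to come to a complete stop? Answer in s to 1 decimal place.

11 km/h ÷ 3.6 = 3.0556 m/s.
Braking time = v/a = 3.0556 / 4.900 = 0.624 s.

Braking time ≈ 0.6 s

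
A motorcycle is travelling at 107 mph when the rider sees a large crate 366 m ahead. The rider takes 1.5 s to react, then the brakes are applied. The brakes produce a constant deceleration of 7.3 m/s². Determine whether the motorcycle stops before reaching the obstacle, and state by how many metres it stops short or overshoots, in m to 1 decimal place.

107 mph × 0.44704 = 47.8333 m/s.
Reaction distance = 47.8333 × 1.5 = 71.750 m.
Braking distance = v²/(2a) = 2288.025 / 14.600 = 156.714 m.
Total stopping distance = 71.750 + 156.714 = 228.464 m, vs 366 m available — it stops with 366 − 228.464 = 137.536 m to spare.

Yes — it stops 137.5 m short of the obstacle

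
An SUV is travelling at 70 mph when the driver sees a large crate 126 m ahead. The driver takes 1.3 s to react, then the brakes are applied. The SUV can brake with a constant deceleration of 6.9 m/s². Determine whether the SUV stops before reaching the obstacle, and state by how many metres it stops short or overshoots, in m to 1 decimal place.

Yes — it stops 14.4 m short of the obstacle

70 mph × 0.44704 = 31.2928 m/s.
Reaction distance = 31.2928 × 1.3 = 40.681 m.
Braking distance = v²/(2a) = 979.239 / 13.800 = 70.959 m.
Total stopping distance = 40.681 + 70.959 = 111.640 m, vs 126 m available — it stops with 126 − 111.640 = 14.360 m to spare.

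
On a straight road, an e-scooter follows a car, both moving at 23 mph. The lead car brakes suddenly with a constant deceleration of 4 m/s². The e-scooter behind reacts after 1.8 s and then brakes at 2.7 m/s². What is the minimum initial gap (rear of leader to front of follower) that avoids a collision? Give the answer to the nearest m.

23 mph × 0.44704 = 10.2819 m/s.
Leader travels v²/(2a_L) = 105.717 / 8.000 = 13.215 m before stopping.
Follower covers v·t_r = 10.2819 × 1.8 = 18.507 m while reacting, then v²/(2a_F) = 105.717 / 5.400 = 19.577 m while braking, for a total of 18.507 + 19.577 = 38.084 m.
Since a_F ≤ a_L and the follower starts braking later, the follower is never slower than the leader, so the closest approach is when both have stopped.
Minimum gap = 38.084 − 13.215 = 24.869 m.

Minimum gap ≈ 25 m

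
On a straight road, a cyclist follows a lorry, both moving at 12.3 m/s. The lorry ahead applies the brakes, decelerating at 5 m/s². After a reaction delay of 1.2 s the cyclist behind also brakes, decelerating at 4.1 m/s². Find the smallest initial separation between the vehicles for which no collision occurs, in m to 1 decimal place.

Leader travels v²/(2a_L) = 151.290 / 10.000 = 15.129 m before stopping.
Follower covers v·t_r = 12.3000 × 1.2 = 14.760 m while reacting, then v²/(2a_F) = 151.290 / 8.200 = 18.450 m while braking, for a total of 14.760 + 18.450 = 33.210 m.
Since a_F ≤ a_L and the follower starts braking later, the follower is never slower than the leader, so the closest approach is when both have stopped.
Minimum gap = 33.210 − 15.129 = 18.081 m.

Minimum gap ≈ 18.1 m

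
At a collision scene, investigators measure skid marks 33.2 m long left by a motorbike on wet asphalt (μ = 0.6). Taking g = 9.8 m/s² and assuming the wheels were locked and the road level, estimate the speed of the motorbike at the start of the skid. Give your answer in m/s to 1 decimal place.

Initial speed ≈ 19.8 m/s

Deceleration a = μg = 0.6 × 9.8 = 5.880 m/s².
v = √(2a·d) = √(2 × 5.880 × 33.2) = √390.432 = 19.7594 m/s.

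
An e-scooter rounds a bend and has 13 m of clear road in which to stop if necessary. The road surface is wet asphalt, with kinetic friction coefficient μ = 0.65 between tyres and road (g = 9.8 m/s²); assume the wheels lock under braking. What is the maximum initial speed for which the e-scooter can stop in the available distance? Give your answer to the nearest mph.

Maximum speed ≈ 29 mph

a = μg = 0.65 × 9.8 = 6.370 m/s².
v²/(2a) = d ⇒ v = √(2 × 6.370 × 13) = √165.62 = 12.8693 m/s.
12.8693 m/s ÷ 0.44704 = 28.788 mph.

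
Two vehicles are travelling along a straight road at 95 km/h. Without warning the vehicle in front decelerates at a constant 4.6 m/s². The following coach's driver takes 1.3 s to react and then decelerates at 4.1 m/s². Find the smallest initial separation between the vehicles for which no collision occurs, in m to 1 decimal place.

95 km/h ÷ 3.6 = 26.3889 m/s.
Leader travels v²/(2a_L) = 696.374 / 9.200 = 75.693 m before stopping.
Follower covers v·t_r = 26.3889 × 1.3 = 34.306 m while reacting, then v²/(2a_F) = 696.374 / 8.200 = 84.924 m while braking, for a total of 34.306 + 84.924 = 119.230 m.
Since a_F ≤ a_L and the follower starts braking later, the follower is never slower than the leader, so the closest approach is when both have stopped.
Minimum gap = 119.230 − 75.693 = 43.537 m.

Minimum gap ≈ 43.5 m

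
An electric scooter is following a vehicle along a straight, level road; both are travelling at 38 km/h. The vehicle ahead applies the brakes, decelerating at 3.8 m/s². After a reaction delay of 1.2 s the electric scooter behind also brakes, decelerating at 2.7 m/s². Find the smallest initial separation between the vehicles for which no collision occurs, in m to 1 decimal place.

38 km/h ÷ 3.6 = 10.5556 m/s.
Leader travels v²/(2a_L) = 111.421 / 7.600 = 14.661 m before stopping.
Follower covers v·t_r = 10.5556 × 1.2 = 12.667 m while reacting, then v²/(2a_F) = 111.421 / 5.400 = 20.634 m while braking, for a total of 12.667 + 20.634 = 33.301 m.
Since a_F ≤ a_L and the follower starts braking later, the follower is never slower than the leader, so the closest approach is when both have stopped.
Minimum gap = 33.301 − 14.661 = 18.640 m.

Minimum gap ≈ 18.6 m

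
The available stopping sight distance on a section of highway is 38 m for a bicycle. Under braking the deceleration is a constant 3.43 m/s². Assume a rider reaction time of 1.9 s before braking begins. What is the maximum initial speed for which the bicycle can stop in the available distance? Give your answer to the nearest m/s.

Maximum speed ≈ 11 m/s

Stopping distance: v·t_r + v²/(2a) = 38 with t_r = 1.9 s and a = 3.430 m/s².
So v² + 13.034 v − 260.68 = 0.
Positive root: v = −a·t_r + √((a·t_r)² + 2a·d) = −6.517 + √(42.471 + 260.68) = 10.8942 m/s.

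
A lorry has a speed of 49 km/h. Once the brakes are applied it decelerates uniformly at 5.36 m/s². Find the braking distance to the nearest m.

49 km/h ÷ 3.6 = 13.6111 m/s.
Braking distance = v²/(2a) = 13.6111² / (2 × 5.360) = 185.262 / 10.720 = 17.282 m.

Braking distance ≈ 17 m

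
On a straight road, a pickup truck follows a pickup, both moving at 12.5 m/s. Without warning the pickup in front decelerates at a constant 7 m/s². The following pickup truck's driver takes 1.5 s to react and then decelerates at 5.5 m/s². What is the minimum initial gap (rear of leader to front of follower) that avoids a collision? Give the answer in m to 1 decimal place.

Minimum gap ≈ 21.8 m

Leader travels v²/(2a_L) = 156.250 / 14.000 = 11.161 m before stopping.
Follower covers v·t_r = 12.5000 × 1.5 = 18.750 m while reacting, then v²/(2a_F) = 156.250 / 11.000 = 14.205 m while braking, for a total of 18.750 + 14.205 = 32.955 m.
Since a_F ≤ a_L and the follower starts braking later, the follower is never slower than the leader, so the closest approach is when both have stopped.
Minimum gap = 32.955 − 11.161 = 21.794 m.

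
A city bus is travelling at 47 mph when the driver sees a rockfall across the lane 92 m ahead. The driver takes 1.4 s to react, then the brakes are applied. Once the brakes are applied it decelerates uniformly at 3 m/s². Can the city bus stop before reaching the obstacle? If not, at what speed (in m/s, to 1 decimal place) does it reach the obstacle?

No — it strikes the obstacle at 8.1 m/s

47 mph × 0.44704 = 21.0109 m/s.
Reaction distance = 21.0109 × 1.4 = 29.415 m.
Braking distance needed to stop: v²/(2a) = 441.458 / 6.000 = 73.576 m, so total needed = 29.415 + 73.576 = 102.991 m > 92 m — it cannot stop.
Distance remaining when braking begins: 92 − 29.415 = 62.585 m.
v² = v₀² − 2a·d = 441.458 − 2 × 3.000 × 62.585 = 65.948 m²/s².
v = √65.948 = 8.121 m/s.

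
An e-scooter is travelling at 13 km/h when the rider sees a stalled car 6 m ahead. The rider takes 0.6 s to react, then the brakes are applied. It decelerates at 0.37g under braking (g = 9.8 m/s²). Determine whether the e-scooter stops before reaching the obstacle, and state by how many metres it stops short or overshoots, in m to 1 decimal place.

Yes — it stops 2.0 m short of the obstacle

13 km/h ÷ 3.6 = 3.6111 m/s.
a = 0.37 × 9.8 = 3.626 m/s².
Reaction distance = 3.6111 × 0.6 = 2.167 m.
Braking distance = v²/(2a) = 13.040 / 7.252 = 1.798 m.
Total stopping distance = 2.167 + 1.798 = 3.965 m, vs 6 m available — it stops with 6 − 3.965 = 2.035 m to spare.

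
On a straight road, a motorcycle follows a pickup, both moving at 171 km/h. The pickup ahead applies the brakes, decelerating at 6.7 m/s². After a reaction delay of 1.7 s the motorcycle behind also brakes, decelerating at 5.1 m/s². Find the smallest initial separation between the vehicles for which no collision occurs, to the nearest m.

Minimum gap ≈ 134 m

171 km/h ÷ 3.6 = 47.5000 m/s.
Leader travels v²/(2a_L) = 2256.250 / 13.400 = 168.377 m before stopping.
Follower covers v·t_r = 47.5000 × 1.7 = 80.750 m while reacting, then v²/(2a_F) = 2256.250 / 10.200 = 221.201 m while braking, for a total of 80.750 + 221.201 = 301.951 m.
Since a_F ≤ a_L and the follower starts braking later, the follower is never slower than the leader, so the closest approach is when both have stopped.
Minimum gap = 301.951 − 168.377 = 133.574 m.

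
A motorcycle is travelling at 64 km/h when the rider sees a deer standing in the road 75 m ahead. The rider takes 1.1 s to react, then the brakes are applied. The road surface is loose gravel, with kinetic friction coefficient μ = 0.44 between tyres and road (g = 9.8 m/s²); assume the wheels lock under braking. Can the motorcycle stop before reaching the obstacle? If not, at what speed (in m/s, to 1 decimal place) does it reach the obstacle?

Yes — it stops about 18.8 m short of the obstacle, so it never reaches it

64 km/h ÷ 3.6 = 17.7778 m/s.
a = μg = 0.44 × 9.8 = 4.312 m/s².
Reaction distance = 17.7778 × 1.1 = 19.556 m.
Braking distance = v²/(2a) = 316.050 / 8.624 = 36.648 m.
Total stopping distance = 19.556 + 36.648 = 56.204 m, vs 75 m available — it stops with 75 − 56.204 = 18.796 m to spare.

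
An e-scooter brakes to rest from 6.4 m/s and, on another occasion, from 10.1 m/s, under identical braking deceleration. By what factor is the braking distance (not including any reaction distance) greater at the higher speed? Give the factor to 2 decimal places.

Braking distance d = v²/(2a), so with a fixed, d ∝ v².
Factor = (10.1/6.4)² = 1.5781² = 2.4904.

Factor ≈ 2.49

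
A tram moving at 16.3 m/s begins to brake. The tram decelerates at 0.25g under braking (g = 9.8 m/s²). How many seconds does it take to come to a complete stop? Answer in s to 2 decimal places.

a = 0.25 × 9.8 = 2.450 m/s².
Braking time = v/a = 16.3000 / 2.450 = 6.653 s.

Braking time ≈ 6.65 s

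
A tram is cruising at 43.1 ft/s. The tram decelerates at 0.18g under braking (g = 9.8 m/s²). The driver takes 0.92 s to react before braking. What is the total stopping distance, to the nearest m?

43.1 ft/s × 0.3048 = 13.1369 m/s.
a = 0.18 × 9.8 = 1.764 m/s².
Reaction distance = v·t_r = 13.1369 × 0.92 = 12.086 m.
Braking distance = v²/(2a) = 13.1369² / (2 × 1.764) = 172.578 / 3.528 = 48.917 m.
Total = 12.086 + 48.917 = 61.003 m.

Total stopping distance ≈ 61 m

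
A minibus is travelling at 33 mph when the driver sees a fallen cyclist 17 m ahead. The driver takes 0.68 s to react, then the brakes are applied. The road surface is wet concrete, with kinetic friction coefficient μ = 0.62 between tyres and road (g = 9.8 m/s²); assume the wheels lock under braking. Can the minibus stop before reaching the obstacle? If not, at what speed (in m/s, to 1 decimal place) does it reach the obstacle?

33 mph × 0.44704 = 14.7523 m/s.
a = μg = 0.62 × 9.8 = 6.076 m/s².
Reaction distance = 14.7523 × 0.68 = 10.032 m.
Braking distance needed to stop: v²/(2a) = 217.630 / 12.152 = 17.909 m, so total needed = 10.032 + 17.909 = 27.941 m > 17 m — it cannot stop.
Distance remaining when braking begins: 17 − 10.032 = 6.968 m.
v² = v₀² − 2a·d = 217.630 − 2 × 6.076 × 6.968 = 132.955 m²/s².
v = √132.955 = 11.531 m/s.

No — it strikes the obstacle at 11.5 m/s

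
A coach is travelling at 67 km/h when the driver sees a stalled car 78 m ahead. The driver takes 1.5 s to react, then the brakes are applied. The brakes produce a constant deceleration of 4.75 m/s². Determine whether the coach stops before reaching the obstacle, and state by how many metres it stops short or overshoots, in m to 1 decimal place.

67 km/h ÷ 3.6 = 18.6111 m/s.
Reaction distance = 18.6111 × 1.5 = 27.917 m.
Braking distance = v²/(2a) = 346.373 / 9.500 = 36.460 m.
Total stopping distance = 27.917 + 36.460 = 64.377 m, vs 78 m available — it stops with 78 − 64.377 = 13.623 m to spare.

Yes — it stops 13.6 m short of the obstacle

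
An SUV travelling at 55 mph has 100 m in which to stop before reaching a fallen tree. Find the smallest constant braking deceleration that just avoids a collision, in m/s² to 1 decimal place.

Required deceleration ≈ 3.0 m/s²

55 mph × 0.44704 = 24.5872 m/s.
v² = 2a·d ⇒ a = v²/(2d) = 24.5872² / (2 × 100.000) = 604.530 / 200.000 = 3.0227 m/s².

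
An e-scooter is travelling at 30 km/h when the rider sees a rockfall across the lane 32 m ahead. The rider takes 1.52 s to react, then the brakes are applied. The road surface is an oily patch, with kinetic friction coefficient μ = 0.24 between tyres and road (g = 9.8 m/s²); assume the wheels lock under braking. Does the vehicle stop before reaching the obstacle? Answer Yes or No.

Yes

30 km/h ÷ 3.6 = 8.3333 m/s.
a = μg = 0.24 × 9.8 = 2.352 m/s².
Reaction distance = 8.3333 × 1.52 = 12.667 m.
Braking distance = v²/(2a) = 69.444 / 4.704 = 14.763 m.
Total stopping distance = 12.667 + 14.763 = 27.430 m, vs 32 m available — it stops with 32 − 27.430 = 4.570 m to spare.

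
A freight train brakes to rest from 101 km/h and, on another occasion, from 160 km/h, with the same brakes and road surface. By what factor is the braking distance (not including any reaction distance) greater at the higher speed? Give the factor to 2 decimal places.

Factor ≈ 2.51

Braking distance d = v²/(2a), so with a fixed, d ∝ v².
Factor = (160/101)² = 1.5842² = 2.5097.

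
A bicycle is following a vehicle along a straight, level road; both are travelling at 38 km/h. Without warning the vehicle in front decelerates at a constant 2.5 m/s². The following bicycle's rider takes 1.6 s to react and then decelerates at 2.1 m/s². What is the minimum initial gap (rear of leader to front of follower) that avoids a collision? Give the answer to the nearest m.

38 km/h ÷ 3.6 = 10.5556 m/s.
Leader travels v²/(2a_L) = 111.421 / 5.000 = 22.284 m before stopping.
Follower covers v·t_r = 10.5556 × 1.6 = 16.889 m while reacting, then v²/(2a_F) = 111.421 / 4.200 = 26.529 m while braking, for a total of 16.889 + 26.529 = 43.418 m.
Since a_F ≤ a_L and the follower starts braking later, the follower is never slower than the leader, so the closest approach is when both have stopped.
Minimum gap = 43.418 − 22.284 = 21.134 m.

Minimum gap ≈ 21 m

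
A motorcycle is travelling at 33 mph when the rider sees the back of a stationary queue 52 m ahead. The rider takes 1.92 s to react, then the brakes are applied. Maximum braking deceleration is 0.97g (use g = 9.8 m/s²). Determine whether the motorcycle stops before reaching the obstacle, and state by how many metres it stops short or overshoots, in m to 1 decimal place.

Yes — it stops 12.2 m short of the obstacle

33 mph × 0.44704 = 14.7523 m/s.
a = 0.97 × 9.8 = 9.506 m/s².
Reaction distance = 14.7523 × 1.92 = 28.324 m.
Braking distance = v²/(2a) = 217.630 / 19.012 = 11.447 m.
Total stopping distance = 28.324 + 11.447 = 39.771 m, vs 52 m available — it stops with 52 − 39.771 = 12.229 m to spare.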